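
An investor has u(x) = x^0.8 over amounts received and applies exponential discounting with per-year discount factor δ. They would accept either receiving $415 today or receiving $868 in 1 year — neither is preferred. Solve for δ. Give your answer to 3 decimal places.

Equating discounted utilities: u(415) = δ·u(868) ⇒ δ = u(415)/u(868).
Since u(x) = x^0.8, δ = (415/868)^0.8 = 0.47811^0.8 = 0.55414.

δ ≈ 0.554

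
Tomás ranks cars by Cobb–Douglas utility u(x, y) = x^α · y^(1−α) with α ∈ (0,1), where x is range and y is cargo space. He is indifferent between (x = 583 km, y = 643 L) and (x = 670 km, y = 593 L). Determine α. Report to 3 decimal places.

Indifference: 583^α · 643^(1−α) = 670^α · 593^(1−α).
(583/670)^α = (593/643)^(1−α); take logs: α·ln(583/670) = (1−α)·ln(593/643), i.e. α·-0.139091 = (1−α)·-0.080950.
With A = -0.139091 and B = -0.080950: α·A = (1−α)·B, so α = B/(A+B) = -0.080950/-0.220041 ≈ 0.368.

α ≈ 0.368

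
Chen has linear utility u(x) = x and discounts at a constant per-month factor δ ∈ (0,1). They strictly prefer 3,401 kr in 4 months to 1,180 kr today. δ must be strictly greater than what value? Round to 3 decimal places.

δ > 0.767

The preference means 1180 < δ^4·3401.
So δ^4 > 1180/3401 = 0.34696; taking the 4th root of both positive sides preserves the inequality.
δ > 0.34696^(1/4) = 0.767.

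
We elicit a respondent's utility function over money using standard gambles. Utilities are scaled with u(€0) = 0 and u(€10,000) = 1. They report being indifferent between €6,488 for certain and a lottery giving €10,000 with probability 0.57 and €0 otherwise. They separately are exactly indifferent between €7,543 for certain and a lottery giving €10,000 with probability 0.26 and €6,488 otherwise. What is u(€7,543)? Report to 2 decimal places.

0.68

The first gamble pins u(€6,488): it must equal 0.57·1 + 0.43·0 = 0.57.
Chaining: u(€7,543) = 0.26·1.00 + 0.74·0.57 = 0.6818.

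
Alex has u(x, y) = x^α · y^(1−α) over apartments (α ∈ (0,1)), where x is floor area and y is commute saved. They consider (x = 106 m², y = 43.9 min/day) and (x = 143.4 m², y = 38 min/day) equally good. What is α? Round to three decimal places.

α ≈ 0.323

The Cobb–Douglas utilities coincide, so 106^α·43.9^(1−α) = 143.4^α·38^(1−α).
(106/143.4)^α = (38/43.9)^(1−α); take logs: α·ln(106/143.4) = (1−α)·ln(38/43.9), i.e. α·-0.302199 = (1−α)·-0.144328.
With A = -0.302199 and B = -0.144328: α·A = (1−α)·B, so α = B/(A+B) = -0.144328/-0.446527 ≈ 0.323.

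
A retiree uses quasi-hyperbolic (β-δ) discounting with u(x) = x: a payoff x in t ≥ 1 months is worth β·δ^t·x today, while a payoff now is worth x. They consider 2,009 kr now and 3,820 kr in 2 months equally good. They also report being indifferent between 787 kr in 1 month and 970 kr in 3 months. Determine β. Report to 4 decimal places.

β ≈ 0.6482

From the later pair, β·δ^1·787 = β·δ^3·970; dividing through, δ^2 = 787/970 = 0.81134, so δ = 0.90074.
The first indifference: 2009 = β·δ^2·3820, so β = 2009/(δ^2·3820) = 2009/(0.81134·3820) ≈ 0.6482.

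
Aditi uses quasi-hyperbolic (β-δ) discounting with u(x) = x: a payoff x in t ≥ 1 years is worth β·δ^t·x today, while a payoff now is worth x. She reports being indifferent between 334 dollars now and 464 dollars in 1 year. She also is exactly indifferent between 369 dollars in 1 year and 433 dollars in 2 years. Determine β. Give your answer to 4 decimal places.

β ≈ 0.8447

Both payoffs in the second observation are in the future, so β drops out: δ^1·369 = δ^2·433 ⇒ δ = 369/433 = 0.85219.
Now use the now-vs-future pair: 334 = β·δ·464 gives β = 334/(0.85219·464) ≈ 0.8447.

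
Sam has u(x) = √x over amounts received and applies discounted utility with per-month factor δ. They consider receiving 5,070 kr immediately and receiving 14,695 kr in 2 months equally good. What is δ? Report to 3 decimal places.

δ ≈ 0.766

Indifference means u(5070) = δ^2 · u(14695), so δ^2 = u(5070)/u(14695).
With u(x) = √x: δ^2 = √5070/√14695 = √(5070/14695) = 0.58738.
So δ = 0.58738^(1/2) ≈ 0.766.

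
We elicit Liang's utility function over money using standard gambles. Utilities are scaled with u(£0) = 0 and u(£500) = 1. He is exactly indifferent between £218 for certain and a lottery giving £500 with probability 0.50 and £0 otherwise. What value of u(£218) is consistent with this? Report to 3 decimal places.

0.500

By the standard-gamble method, u(£218) is just the indifference probability on the best outcome: 0.50.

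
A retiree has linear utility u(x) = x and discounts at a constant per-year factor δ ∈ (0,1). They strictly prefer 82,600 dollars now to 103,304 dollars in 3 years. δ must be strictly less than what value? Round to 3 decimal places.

δ < 0.928

The preference means 82600 > δ^3·103304.
Hence δ^3 < 82600/103304 = 0.79958, and x ↦ x^(1/3) is increasing on (0,∞).
δ < 0.79958^(1/3) = 0.928.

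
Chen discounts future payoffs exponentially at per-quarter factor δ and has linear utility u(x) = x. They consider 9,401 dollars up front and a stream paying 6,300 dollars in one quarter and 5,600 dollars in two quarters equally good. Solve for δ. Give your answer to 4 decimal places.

The stream is worth 6300δ + 5600δ² today, so 6300δ + 5600δ² = 9401.
That is, 5600δ² + 6300δ − 9401 = 0, a quadratic in δ.
The positive root is δ = [−6300 + √(6300² + 4·5600·9401)] / (2·5600) = (−6300 + 15820.000)/11200 ≈ 0.8500.

δ ≈ 0.8500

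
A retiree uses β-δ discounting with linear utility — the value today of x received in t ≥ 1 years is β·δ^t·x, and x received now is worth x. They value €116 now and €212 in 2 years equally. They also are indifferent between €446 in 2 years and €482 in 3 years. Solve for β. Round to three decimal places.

Both payoffs in the second observation are in the future, so β drops out: δ^2·446 = δ^3·482 ⇒ δ = 446/482 = 0.92531.
The first indifference: 116 = β·δ^2·212, so β = 116/(δ^2·212) = 116/(0.85620·212) ≈ 0.639.

β ≈ 0.639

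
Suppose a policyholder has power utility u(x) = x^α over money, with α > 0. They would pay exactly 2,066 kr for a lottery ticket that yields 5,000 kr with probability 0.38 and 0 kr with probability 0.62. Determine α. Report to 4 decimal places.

The lottery's expected utility is 0.38·u(5000) + 0.62·u(0) = 0.38·5000^α (since u(0) = 0 for α > 0).
Equating: 2066^α = 0.38·5000^α, i.e. 0.4132^α = 0.38.
α = ln(0.38) / ln(2066/5000) = -0.9675840/-0.8838235 ≈ 1.0948.

α ≈ 1.0948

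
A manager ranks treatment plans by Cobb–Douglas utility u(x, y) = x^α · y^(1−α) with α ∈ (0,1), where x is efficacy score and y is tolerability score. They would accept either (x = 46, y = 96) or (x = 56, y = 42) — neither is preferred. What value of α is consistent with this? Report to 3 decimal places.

α ≈ 0.808

Set the two utilities equal: 46^α·96^(1−α) = 56^α·42^(1−α).
Taking logs: α·ln 46 + (1−α)·ln 96 = α·ln 56 + (1−α)·ln 42, i.e. α·-0.196710 = (1−α)·-0.826679.
So α/(1−α) = (-0.826679)/(-0.196710) = 4.202527, and α = 4.202527/5.202527 ≈ 0.808.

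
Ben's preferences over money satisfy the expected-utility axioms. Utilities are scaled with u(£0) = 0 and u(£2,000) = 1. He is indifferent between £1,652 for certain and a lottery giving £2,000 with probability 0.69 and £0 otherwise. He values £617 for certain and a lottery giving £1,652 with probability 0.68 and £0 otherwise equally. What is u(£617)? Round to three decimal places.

0.469

The first gamble pins u(£1,652): it must equal 0.69·1 + 0.31·0 = 0.69.
Then u(£617) = 0.68·u(£1,652) + 0.32·u(£0) = 0.68·0.69 + 0.32·0.00 = 0.4692.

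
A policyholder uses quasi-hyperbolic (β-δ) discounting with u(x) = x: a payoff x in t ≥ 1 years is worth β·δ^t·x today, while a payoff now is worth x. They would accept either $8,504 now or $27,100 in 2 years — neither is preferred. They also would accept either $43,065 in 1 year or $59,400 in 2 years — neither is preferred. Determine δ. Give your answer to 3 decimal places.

Both payoffs in the second observation are in the future, so β drops out: δ^1·43065 = δ^2·59400 ⇒ δ = 43065/59400 = 0.72500.

δ ≈ 0.725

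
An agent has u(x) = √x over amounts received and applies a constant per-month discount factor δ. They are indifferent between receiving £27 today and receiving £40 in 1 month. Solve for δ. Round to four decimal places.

The payoff in 1 month is discounted by δ, so u(27) = δ·u(40) and δ = u(27)/u(40).
With u(x) = √x: δ = √27/√40 = √(27/40) = 0.82158.

δ ≈ 0.8216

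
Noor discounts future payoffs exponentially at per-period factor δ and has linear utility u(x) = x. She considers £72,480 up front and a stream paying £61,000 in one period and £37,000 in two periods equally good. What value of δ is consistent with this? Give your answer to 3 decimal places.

Equating present values: 72480 = 61000δ + 37000δ².
Rearranged: 37000δ² + 61000δ − 72480 = 0.
δ = (−61000 + √(61000² + 4·37000·72480)) / (2·37000) = (−61000 + √14448040000.00) / 74000 ≈ 0.800.

δ ≈ 0.800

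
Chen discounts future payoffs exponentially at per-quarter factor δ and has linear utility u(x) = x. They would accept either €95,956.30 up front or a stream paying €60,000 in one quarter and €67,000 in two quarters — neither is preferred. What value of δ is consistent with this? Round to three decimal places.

δ ≈ 0.830

Present value of the stream is 60000·δ + 67000·δ². Indifference gives 60000δ + 67000δ² = 95956.30.
That is, 67000δ² + 60000δ − 95956.30 = 0, a quadratic in δ.
The positive root is δ = [−60000 + √(60000² + 4·67000·95956.30)] / (2·67000) = (−60000 + 171220.000)/134000 ≈ 0.830.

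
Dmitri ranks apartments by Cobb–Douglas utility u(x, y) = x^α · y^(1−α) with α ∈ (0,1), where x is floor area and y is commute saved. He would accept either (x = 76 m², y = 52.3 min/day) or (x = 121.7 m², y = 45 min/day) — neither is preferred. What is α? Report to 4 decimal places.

Set the two utilities equal: 76^α·52.3^(1−α) = 121.7^α·45^(1−α).
Rearrange to (76/121.7)^α = (45/52.3)^(1−α) and take logs: α·-0.4708257 = (1−α)·-0.1503339.
Thus α·(-0.6211596) = -0.1503339, so α = -0.1503339/-0.6211596 ≈ 0.2420.

α ≈ 0.2420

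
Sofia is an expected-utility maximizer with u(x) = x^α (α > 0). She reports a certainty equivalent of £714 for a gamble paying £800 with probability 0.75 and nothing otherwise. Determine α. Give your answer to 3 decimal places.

α ≈ 2.530

Since u(0) = 0, the lottery's EU is 0.75·800^α.
Setting u(714) equal to that: 714^α = 0.75·800^α ⇒ (714/800)^α = 0.75.
Taking logs: α·ln(714/800) = ln(0.75), so α = -0.287682 / -0.113729 ≈ 2.530.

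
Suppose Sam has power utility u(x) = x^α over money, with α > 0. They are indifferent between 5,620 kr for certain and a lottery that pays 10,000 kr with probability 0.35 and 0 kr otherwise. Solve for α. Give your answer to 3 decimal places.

Since u(0) = 0, the lottery's EU is 0.35·10000^α.
Equating: 5620^α = 0.35·10000^α, i.e. 0.5620^α = 0.35.
Taking logs: α·ln(5620/10000) = ln(0.35), so α = -1.049822 / -0.576253 ≈ 1.822.

α ≈ 1.822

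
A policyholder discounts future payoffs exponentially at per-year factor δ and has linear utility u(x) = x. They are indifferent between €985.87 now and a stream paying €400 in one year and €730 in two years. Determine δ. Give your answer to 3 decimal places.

The stream is worth 400δ + 730δ² today, so 400δ + 730δ² = 985.87.
That is, 730δ² + 400δ − 985.87 = 0, a quadratic in δ.
By the quadratic formula (taking the positive root), δ = (−400 + √3038740.40) / 1460 ≈ 0.920.

δ ≈ 0.920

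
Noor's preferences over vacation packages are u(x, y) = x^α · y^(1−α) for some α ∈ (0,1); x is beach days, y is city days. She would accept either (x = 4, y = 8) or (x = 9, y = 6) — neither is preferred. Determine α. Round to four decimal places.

Indifference: 4^α · 8^(1−α) = 9^α · 6^(1−α).
(4/9)^α = (6/8)^(1−α); take logs: α·ln(4/9) = (1−α)·ln(6/8), i.e. α·-0.8109302 = (1−α)·-0.2876821.
With A = -0.8109302 and B = -0.2876821: α·A = (1−α)·B, so α = B/(A+B) = -0.2876821/-1.0986123 ≈ 0.2619.

α ≈ 0.2619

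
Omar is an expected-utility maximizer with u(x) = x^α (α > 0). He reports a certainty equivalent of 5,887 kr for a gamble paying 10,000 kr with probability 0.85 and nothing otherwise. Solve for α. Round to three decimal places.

α ≈ 0.307

The lottery's expected utility is 0.85·u(10000) + 0.15·u(0) = 0.85·10000^α (since u(0) = 0 for α > 0).
Indifference: 5887^α = 0.85·10000^α, so (5887/10000)^α = 0.85.
Take logs: α = ln 0.85 / ln(5887/10000) ≈ 0.30673.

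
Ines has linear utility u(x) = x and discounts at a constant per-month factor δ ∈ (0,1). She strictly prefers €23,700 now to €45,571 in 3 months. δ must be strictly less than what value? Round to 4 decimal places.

Under u(x) = x this choice says 23700 > δ^3·45571.
Hence δ^3 < 23700/45571 = 0.52007, and x ↦ x^(1/3) is increasing on (0,∞).
δ < (23700/45571)^(1/3) ≈ 0.8042.

δ < 0.8042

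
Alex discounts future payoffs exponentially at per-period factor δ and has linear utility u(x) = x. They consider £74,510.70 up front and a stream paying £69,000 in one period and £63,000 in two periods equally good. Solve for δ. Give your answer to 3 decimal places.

The stream is worth 69000δ + 63000δ² today, so 69000δ + 63000δ² = 74510.70.
Rearranged: 63000δ² + 69000δ − 74510.70 = 0.
The positive root is δ = [−69000 + √(69000² + 4·63000·74510.70)] / (2·63000) = (−69000 + 153420.000)/126000 ≈ 0.670.

δ ≈ 0.670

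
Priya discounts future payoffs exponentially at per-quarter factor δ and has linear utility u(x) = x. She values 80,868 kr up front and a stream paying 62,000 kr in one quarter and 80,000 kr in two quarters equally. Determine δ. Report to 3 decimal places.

δ ≈ 0.690

The stream is worth 62000δ + 80000δ² today, so 62000δ + 80000δ² = 80868.
So 80000δ² + 62000δ − 80868 = 0.
The positive root is δ = [−62000 + √(62000² + 4·80000·80868)] / (2·80000) = (−62000 + 172400.000)/160000 ≈ 0.690.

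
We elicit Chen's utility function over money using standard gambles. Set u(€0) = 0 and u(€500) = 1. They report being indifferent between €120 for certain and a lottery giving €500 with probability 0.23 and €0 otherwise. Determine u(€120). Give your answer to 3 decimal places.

0.230

By the standard-gamble method, u(€120) is just the indifference probability on the best outcome: 0.23.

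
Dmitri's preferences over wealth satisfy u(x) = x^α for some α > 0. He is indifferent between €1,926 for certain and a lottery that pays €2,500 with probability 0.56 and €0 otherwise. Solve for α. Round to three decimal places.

Since u(0) = 0, the lottery's EU is 0.56·2500^α.
Equating: 1926^α = 0.56·2500^α, i.e. 0.7704^α = 0.56.
Taking logs: α·ln(1926/2500) = ln(0.56), so α = -0.579818 / -0.260845 ≈ 2.223.

α ≈ 2.223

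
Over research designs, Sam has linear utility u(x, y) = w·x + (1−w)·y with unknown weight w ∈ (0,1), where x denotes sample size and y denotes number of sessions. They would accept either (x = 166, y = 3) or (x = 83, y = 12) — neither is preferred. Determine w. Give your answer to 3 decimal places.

Indifference: w·166 + (1−w)·3 = w·83 + (1−w)·12.
Rearranging, 83·w − 9·(1−w) = 0.
So w/(1−w) = 9/83 = 0.1084, giving w = 9/(83+9) = 0.098.

w = 0.098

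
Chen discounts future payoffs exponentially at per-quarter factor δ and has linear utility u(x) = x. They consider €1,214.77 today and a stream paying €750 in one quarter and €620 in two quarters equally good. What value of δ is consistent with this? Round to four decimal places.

δ ≈ 0.9200

Equating present values: 1214.77 = 750δ + 620δ².
So 620δ² + 750δ − 1214.77 = 0.
The positive root is δ = [−750 + √(750² + 4·620·1214.77)] / (2·620) = (−750 + 1890.801)/1240 ≈ 0.9200.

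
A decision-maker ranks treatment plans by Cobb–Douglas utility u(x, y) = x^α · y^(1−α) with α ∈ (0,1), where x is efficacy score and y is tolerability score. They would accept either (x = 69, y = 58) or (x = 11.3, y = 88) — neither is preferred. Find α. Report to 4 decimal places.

The Cobb–Douglas utilities coincide, so 69^α·58^(1−α) = 11.3^α·88^(1−α).
Taking logs: α·ln 69 + (1−α)·ln 58 = α·ln 11.3 + (1−α)·ln 88, i.e. α·1.8093038 = (1−α)·0.4168938.
Thus α·(2.2261976) = 0.4168938, so α = 0.4168938/2.2261976 ≈ 0.1873.

α ≈ 0.1873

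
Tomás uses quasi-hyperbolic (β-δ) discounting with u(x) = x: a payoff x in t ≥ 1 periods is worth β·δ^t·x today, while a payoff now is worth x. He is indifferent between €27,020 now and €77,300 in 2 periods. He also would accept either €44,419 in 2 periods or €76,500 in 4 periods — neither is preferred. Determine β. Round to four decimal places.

β ≈ 0.6020

Both payoffs in the second observation are in the future, so β drops out: δ^2·44419 = δ^4·76500 ⇒ δ^2 = 44419/76500 = 0.58064, so δ = 0.76200.
The first indifference: 27020 = β·δ^2·77300, so β = 27020/(δ^2·77300) = 27020/(0.58064·77300) ≈ 0.6020.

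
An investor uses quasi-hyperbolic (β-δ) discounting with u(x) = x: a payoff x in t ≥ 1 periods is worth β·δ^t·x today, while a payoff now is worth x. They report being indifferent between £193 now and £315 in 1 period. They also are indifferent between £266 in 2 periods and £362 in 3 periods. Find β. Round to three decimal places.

From the later pair, β·δ^2·266 = β·δ^3·362; dividing through, δ = 266/362 = 0.73481.
Now use the now-vs-future pair: 193 = β·δ·315 gives β = 193/(0.73481·315) ≈ 0.834.

β ≈ 0.834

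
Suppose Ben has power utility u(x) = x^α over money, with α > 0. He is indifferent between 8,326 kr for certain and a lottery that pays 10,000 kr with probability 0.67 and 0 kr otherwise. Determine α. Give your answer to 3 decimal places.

The lottery's expected utility is 0.67·u(10000) + 0.33·u(0) = 0.67·10000^α (since u(0) = 0 for α > 0).
Setting u(8326) equal to that: 8326^α = 0.67·10000^α ⇒ (8326/10000)^α = 0.67.
α = ln(0.67) / ln(8326/10000) = -0.400478/-0.183202 ≈ 2.186.

α ≈ 2.186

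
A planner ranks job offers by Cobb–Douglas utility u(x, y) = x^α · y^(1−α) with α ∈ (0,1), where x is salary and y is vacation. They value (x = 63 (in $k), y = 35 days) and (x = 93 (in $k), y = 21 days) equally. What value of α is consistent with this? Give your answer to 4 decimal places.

Indifference: 63^α · 35^(1−α) = 93^α · 21^(1−α).
Taking logs: α·ln 63 + (1−α)·ln 35 = α·ln 93 + (1−α)·ln 21, i.e. α·-0.3894648 = (1−α)·-0.5108256.
With A = -0.3894648 and B = -0.5108256: α·A = (1−α)·B, so α = B/(A+B) = -0.5108256/-0.9002904 ≈ 0.5674.

α ≈ 0.5674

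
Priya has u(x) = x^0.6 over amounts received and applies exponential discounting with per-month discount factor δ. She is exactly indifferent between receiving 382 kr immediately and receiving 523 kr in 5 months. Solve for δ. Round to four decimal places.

Indifference means u(382) = δ^5 · u(523), so δ^5 = u(382)/u(523).
Since u(x) = x^0.6, δ^5 = (382/523)^0.6 = 0.73040^0.6 = 0.82820.
Hence δ = (0.82820)^(1/5) = 0.963002.

δ ≈ 0.9630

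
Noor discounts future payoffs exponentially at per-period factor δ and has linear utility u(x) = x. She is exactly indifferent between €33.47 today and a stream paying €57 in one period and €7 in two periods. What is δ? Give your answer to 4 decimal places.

The stream is worth 57δ + 7δ² today, so 57δ + 7δ² = 33.47.
That is, 7δ² + 57δ − 33.47 = 0, a quadratic in δ.
By the quadratic formula (taking the positive root), δ = (−57 + √4186.16) / 14 ≈ 0.5500.

δ ≈ 0.5500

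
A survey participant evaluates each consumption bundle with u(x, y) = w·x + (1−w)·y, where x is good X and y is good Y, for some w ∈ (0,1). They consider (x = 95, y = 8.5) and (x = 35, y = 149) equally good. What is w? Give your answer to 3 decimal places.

Equating utilities: w·95 + (1−w)·8.5 = w·35 + (1−w)·149.
Collecting terms: w·60 = (1−w)·140.5.
The marginal rate of substitution is 140.5/60, so w = 140.5/(60+140.5) = 0.701.

w = 0.701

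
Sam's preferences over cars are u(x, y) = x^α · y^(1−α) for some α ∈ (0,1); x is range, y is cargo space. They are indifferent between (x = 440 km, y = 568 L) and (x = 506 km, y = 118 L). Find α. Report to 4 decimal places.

α ≈ 0.9183

Set the two utilities equal: 440^α·568^(1−α) = 506^α·118^(1−α).
(440/506)^α = (118/568)^(1−α); take logs: α·ln(440/506) = (1−α)·ln(118/568), i.e. α·-0.1397619 = (1−α)·-1.5714368.
With A = -0.1397619 and B = -1.5714368: α·A = (1−α)·B, so α = B/(A+B) = -1.5714368/-1.7111987 ≈ 0.9183.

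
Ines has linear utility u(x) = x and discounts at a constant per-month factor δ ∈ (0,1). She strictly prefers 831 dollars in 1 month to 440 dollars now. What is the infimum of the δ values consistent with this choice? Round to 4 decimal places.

Under u(x) = x this choice says 440 < δ·831.
Dividing through by 831 gives δ > 0.52948.

δ > 0.5295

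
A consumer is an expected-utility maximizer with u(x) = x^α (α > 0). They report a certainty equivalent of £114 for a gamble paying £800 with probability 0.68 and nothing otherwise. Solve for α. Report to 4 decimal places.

The lottery's expected utility is 0.68·u(800) + 0.32·u(0) = 0.68·800^α (since u(0) = 0 for α > 0).
Setting u(114) equal to that: 114^α = 0.68·800^α ⇒ (114/800)^α = 0.68.
α = ln(0.68) / ln(114/800) = -0.3856625/-1.9484133 ≈ 0.1979.

α ≈ 0.1979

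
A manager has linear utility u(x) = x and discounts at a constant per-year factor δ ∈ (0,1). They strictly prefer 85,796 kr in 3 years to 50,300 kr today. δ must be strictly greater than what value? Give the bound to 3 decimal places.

δ > 0.837

The preference means 50300 < δ^3·85796.
Dividing by 85796: δ^3 > 0.58627. Both sides are positive, so the cube root keeps the direction.
δ > 0.58627^(1/3) = 0.837.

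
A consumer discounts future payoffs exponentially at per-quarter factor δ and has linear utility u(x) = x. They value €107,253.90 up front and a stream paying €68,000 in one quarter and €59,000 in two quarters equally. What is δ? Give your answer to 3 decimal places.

Present value of the stream is 68000·δ + 59000·δ². Indifference gives 68000δ + 59000δ² = 107253.90.
That is, 59000δ² + 68000δ − 107253.90 = 0, a quadratic in δ.
δ = (−68000 + √(68000² + 4·59000·107253.90)) / (2·59000) = (−68000 + √29935920400.00) / 118000 ≈ 0.890.

δ ≈ 0.890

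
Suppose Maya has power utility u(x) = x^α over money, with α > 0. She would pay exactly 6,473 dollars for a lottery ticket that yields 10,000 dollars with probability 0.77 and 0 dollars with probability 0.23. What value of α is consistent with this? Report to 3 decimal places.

Since u(0) = 0, the lottery's EU is 0.77·10000^α.
Indifference: 6473^α = 0.77·10000^α, so (6473/10000)^α = 0.77.
Taking logs: α·ln(6473/10000) = ln(0.77), so α = -0.261365 / -0.434945 ≈ 0.601.

α ≈ 0.601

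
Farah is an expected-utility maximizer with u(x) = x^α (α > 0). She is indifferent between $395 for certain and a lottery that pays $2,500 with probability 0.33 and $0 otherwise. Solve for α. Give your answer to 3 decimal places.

α ≈ 0.601

The lottery's expected utility is 0.33·u(2500) + 0.67·u(0) = 0.33·2500^α (since u(0) = 0 for α > 0).
Setting u(395) equal to that: 395^α = 0.33·2500^α ⇒ (395/2500)^α = 0.33.
Taking logs: α·ln(395/2500) = ln(0.33), so α = -1.108663 / -1.845160 ≈ 0.601.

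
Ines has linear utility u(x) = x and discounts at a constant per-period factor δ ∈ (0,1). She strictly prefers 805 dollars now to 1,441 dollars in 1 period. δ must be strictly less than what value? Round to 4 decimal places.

δ < 0.5586

The preference means 805 > δ·1441.
So δ < 805/1441 = 0.55864.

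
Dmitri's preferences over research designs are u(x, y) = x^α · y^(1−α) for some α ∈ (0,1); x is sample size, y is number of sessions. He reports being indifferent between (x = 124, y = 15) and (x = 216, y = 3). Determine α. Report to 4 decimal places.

α ≈ 0.7436

Set the two utilities equal: 124^α·15^(1−α) = 216^α·3^(1−α).
Taking logs: α·ln 124 + (1−α)·ln 15 = α·ln 216 + (1−α)·ln 3, i.e. α·-0.5549968 = (1−α)·-1.6094379.
Thus α·(-2.1644347) = -1.6094379, so α = -1.6094379/-2.1644347 ≈ 0.7436.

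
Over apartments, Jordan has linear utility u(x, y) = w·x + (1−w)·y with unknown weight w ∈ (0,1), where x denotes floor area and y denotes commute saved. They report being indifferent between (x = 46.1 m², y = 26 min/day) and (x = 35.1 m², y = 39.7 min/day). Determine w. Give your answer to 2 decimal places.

u(46.1,26) = u(35.1,39.7) means w·46.1 + (1−w)·26 = w·35.1 + (1−w)·39.7.
Rearranging, 11·w − 13.7·(1−w) = 0.
The marginal rate of substitution is 13.7/11, so w = 13.7/(11+13.7) = 0.55.

w = 0.55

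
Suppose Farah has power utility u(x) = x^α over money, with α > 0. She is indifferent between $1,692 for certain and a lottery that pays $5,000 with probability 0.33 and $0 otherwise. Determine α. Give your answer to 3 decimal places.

α ≈ 1.023

Since u(0) = 0, the lottery's EU is 0.33·5000^α.
Equating: 1692^α = 0.33·5000^α, i.e. 0.3384^α = 0.33.
Take logs: α = ln 0.33 / ln(1692/5000) ≈ 1.02320.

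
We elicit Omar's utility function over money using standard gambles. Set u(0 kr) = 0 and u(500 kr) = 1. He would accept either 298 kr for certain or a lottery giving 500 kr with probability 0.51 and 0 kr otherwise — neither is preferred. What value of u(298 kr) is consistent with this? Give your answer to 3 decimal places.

By the standard-gamble method, u(298 kr) is just the indifference probability on the best outcome: 0.51.

0.510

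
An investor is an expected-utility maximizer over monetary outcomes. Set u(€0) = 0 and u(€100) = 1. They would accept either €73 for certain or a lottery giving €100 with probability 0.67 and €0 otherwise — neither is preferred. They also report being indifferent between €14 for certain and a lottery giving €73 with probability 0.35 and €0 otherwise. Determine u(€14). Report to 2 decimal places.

The first gamble pins u(€73): it must equal 0.67·1 + 0.33·0 = 0.67.
The second indifference gives u(€14) = 0.35·u(€73) + 0.65·u(€0) = 0.35·0.67 + 0.65·0.00 = 0.2345.

0.23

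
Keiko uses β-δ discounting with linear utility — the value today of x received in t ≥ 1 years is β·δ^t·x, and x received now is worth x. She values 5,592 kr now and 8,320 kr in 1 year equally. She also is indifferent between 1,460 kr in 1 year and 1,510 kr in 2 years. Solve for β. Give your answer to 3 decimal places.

β ≈ 0.695

Both payoffs in the second observation are in the future, so β drops out: δ^1·1460 = δ^2·1510 ⇒ δ = 1460/1510 = 0.96689.
Now use the now-vs-future pair: 5592 = β·δ·8320 gives β = 5592/(0.96689·8320) ≈ 0.695.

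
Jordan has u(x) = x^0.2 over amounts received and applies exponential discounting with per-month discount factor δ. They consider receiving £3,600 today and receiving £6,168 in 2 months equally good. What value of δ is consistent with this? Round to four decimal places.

Indifference means u(3600) = δ^2 · u(6168), so δ^2 = u(3600)/u(6168).
With u(x) = x^0.2: δ^2 = 3600^0.2/6168^0.2 = (3600/6168)^0.2 = 0.89791.
Taking the square root: δ = 0.89791^(1/2) ≈ 0.9476.

δ ≈ 0.9476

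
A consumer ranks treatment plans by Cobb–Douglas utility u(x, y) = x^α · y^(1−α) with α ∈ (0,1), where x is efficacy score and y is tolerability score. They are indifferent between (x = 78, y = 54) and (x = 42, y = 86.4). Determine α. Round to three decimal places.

α ≈ 0.432

Set the two utilities equal: 78^α·54^(1−α) = 42^α·86.4^(1−α).
(78/42)^α = (86.4/54)^(1−α); take logs: α·ln(78/42) = (1−α)·ln(86.4/54), i.e. α·0.619039 = (1−α)·0.470004.
With A = 0.619039 and B = 0.470004: α·A = (1−α)·B, so α = B/(A+B) = 0.470004/1.089043 ≈ 0.432.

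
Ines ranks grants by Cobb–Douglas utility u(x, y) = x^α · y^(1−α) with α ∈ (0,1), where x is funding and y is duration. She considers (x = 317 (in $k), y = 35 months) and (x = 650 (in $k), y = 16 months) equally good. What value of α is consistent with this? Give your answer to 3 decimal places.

α ≈ 0.522

Indifference: 317^α · 35^(1−α) = 650^α · 16^(1−α).
(317/650)^α = (16/35)^(1−α); take logs: α·ln(317/650) = (1−α)·ln(16/35), i.e. α·-0.718071 = (1−α)·-0.782759.
With A = -0.718071 and B = -0.782759: α·A = (1−α)·B, so α = B/(A+B) = -0.782759/-1.500830 ≈ 0.522.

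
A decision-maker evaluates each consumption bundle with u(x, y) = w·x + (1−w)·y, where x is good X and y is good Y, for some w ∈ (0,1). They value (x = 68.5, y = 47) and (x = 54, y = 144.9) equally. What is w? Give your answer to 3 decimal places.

w = 0.871

Equating utilities: w·68.5 + (1−w)·47 = w·54 + (1−w)·144.9.
Collecting terms: w·14.5 = (1−w)·97.9.
The marginal rate of substitution is 97.9/14.5, so w = 97.9/(14.5+97.9) = 0.871.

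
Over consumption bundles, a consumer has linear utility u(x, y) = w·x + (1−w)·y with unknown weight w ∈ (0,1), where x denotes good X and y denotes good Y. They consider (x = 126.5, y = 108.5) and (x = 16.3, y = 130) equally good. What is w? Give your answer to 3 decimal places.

u(126.5,108.5) = u(16.3,130) means w·126.5 + (1−w)·108.5 = w·16.3 + (1−w)·130.
Collecting terms: w·110.2 = (1−w)·21.5.
So w/(1−w) = 21.5/110.2 = 0.1951, giving w = 21.5/(110.2+21.5) = 0.163.

w = 0.163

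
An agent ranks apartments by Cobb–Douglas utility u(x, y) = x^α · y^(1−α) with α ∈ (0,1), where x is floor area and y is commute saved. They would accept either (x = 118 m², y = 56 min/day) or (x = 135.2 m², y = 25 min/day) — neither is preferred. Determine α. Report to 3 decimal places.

α ≈ 0.856

Indifference: 118^α · 56^(1−α) = 135.2^α · 25^(1−α).
(118/135.2)^α = (25/56)^(1−α); take logs: α·ln(118/135.2) = (1−α)·ln(25/56), i.e. α·-0.136071 = (1−α)·-0.806476.
So α/(1−α) = (-0.806476)/(-0.136071) = 5.926876, and α = 5.926876/6.926876 ≈ 0.856.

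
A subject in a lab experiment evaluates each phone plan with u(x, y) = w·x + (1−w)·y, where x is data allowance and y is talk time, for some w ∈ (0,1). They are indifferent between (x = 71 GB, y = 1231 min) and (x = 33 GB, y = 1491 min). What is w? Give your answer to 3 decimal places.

w = 0.872

Indifference: w·71 + (1−w)·1231 = w·33 + (1−w)·1491.
w·(71−33) = (1−w)·(1491−1231), i.e. w·38 = (1−w)·260.
So w/(1−w) = 260/38 = 6.8421, giving w = 260/(38+260) = 0.872.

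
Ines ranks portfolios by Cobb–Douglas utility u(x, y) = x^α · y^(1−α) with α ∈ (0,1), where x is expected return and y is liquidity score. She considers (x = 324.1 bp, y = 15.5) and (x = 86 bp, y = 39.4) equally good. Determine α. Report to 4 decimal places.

The Cobb–Douglas utilities coincide, so 324.1^α·15.5^(1−α) = 86^α·39.4^(1−α).
Taking logs: α·ln 324.1 + (1−α)·ln 15.5 = α·ln 86 + (1−α)·ln 39.4, i.e. α·1.3267048 = (1−α)·0.9329258.
So α/(1−α) = (0.9329258)/(1.3267048) = 0.7031902, and α = 0.7031902/1.7031902 ≈ 0.4129.

α ≈ 0.4129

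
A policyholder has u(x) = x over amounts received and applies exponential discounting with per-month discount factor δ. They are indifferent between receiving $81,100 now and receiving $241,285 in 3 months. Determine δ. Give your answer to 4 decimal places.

The payoff in 3 months is discounted by δ^3, so u(81100) = δ^3·u(241285) and δ^3 = u(81100)/u(241285).
With u(x) = x: δ^3 = 81100/241285 = 0.33612.
Taking the cube root: δ = 0.33612^(1/3) ≈ 0.6953.

δ ≈ 0.6953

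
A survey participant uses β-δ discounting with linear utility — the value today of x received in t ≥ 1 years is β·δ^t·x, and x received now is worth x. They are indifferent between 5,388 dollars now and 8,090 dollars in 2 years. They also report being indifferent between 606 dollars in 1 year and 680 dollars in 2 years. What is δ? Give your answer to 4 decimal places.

The second indifference involves only future payoffs, so β cancels: β·δ^1·606 = β·δ^2·680, giving δ = 606/680 = 0.89118.

δ ≈ 0.8912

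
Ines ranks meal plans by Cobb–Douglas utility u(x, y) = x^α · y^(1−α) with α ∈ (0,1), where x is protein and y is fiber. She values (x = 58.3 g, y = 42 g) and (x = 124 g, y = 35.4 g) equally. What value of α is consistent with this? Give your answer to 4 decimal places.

Set the two utilities equal: 58.3^α·42^(1−α) = 124^α·35.4^(1−α).
Rearrange to (58.3/124)^α = (35.4/42)^(1−α) and take logs: α·-0.7546795 = (1−α)·-0.1709578.
So α/(1−α) = (-0.1709578)/(-0.7546795) = 0.2265303, and α = 0.2265303/1.2265303 ≈ 0.1847.

α ≈ 0.1847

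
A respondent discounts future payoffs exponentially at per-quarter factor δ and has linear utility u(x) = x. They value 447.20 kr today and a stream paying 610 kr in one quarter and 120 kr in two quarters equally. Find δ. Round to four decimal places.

δ ≈ 0.6500

Equating present values: 447.20 = 610δ + 120δ².
So 120δ² + 610δ − 447.20 = 0.
δ = (−610 + √(610² + 4·120·447.20)) / (2·120) = (−610 + √586756.00) / 240 ≈ 0.6500.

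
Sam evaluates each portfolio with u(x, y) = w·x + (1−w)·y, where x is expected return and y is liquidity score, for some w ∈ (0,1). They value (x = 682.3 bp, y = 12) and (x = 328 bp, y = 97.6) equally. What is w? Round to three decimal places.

u(682.3,12) = u(328,97.6) means w·682.3 + (1−w)·12 = w·328 + (1−w)·97.6.
Rearranging, 354.3·w − 85.6·(1−w) = 0.
Hence w = 85.6/(354.3+85.6) = 85.6/439.9 = 0.195.

w = 0.195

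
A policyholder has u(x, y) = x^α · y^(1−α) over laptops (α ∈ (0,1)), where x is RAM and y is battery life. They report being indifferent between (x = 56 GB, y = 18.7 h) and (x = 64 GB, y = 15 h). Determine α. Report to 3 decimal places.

Set the two utilities equal: 56^α·18.7^(1−α) = 64^α·15^(1−α).
Taking logs: α·ln 56 + (1−α)·ln 18.7 = α·ln 64 + (1−α)·ln 15, i.e. α·-0.133531 = (1−α)·-0.220473.
So α/(1−α) = (-0.220473)/(-0.133531) = 1.651100, and α = 1.651100/2.651100 ≈ 0.623.

α ≈ 0.623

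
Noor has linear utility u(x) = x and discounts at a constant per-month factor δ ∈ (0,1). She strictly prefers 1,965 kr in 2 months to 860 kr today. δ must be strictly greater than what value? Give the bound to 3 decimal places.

Under u(x) = x this choice says 860 < δ^2·1965.
Hence δ^2 > 860/1965 = 0.43766, and x ↦ x^(1/2) is increasing on (0,∞).
δ > 0.43766^(1/2) = 0.662.

δ > 0.662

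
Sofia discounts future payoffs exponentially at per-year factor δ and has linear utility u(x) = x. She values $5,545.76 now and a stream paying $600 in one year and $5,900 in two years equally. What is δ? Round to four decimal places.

Equating present values: 5545.76 = 600δ + 5900δ².
So 5900δ² + 600δ − 5545.76 = 0.
δ = (−600 + √(600² + 4·5900·5545.76)) / (2·5900) = (−600 + √131239936.00) / 11800 ≈ 0.9200.

δ ≈ 0.9200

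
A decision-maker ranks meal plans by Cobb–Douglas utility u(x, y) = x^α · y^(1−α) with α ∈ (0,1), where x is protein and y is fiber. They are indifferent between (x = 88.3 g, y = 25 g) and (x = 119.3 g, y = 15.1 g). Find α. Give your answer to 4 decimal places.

The Cobb–Douglas utilities coincide, so 88.3^α·25^(1−α) = 119.3^α·15.1^(1−α).
(88.3/119.3)^α = (15.1/25)^(1−α); take logs: α·ln(88.3/119.3) = (1−α)·ln(15.1/25), i.e. α·-0.3009012 = (1−α)·-0.5041811.
With A = -0.3009012 and B = -0.5041811: α·A = (1−α)·B, so α = B/(A+B) = -0.5041811/-0.8050823 ≈ 0.6262.

α ≈ 0.6262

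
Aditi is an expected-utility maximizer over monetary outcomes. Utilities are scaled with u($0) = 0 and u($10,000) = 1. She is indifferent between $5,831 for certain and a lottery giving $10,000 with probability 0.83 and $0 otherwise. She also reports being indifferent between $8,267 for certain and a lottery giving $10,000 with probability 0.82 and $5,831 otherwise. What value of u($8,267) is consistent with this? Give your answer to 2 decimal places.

0.97

From the first indifference, u($5,831) = 0.83·u($10,000) + 0.17·u($0) = 0.83·1 + 0.17·0 = 0.83.
Chaining: u($8,267) = 0.82·1.00 + 0.18·0.83 = 0.9694.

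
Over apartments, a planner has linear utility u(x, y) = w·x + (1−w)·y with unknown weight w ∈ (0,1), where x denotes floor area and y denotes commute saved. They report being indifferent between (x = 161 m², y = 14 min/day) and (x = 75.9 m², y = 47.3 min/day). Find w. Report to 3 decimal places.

w = 0.281

u(161,14) = u(75.9,47.3) means w·161 + (1−w)·14 = w·75.9 + (1−w)·47.3.
Collecting terms: w·85.1 = (1−w)·33.3.
Hence w = 33.3/(85.1+33.3) = 33.3/118.4 = 0.281.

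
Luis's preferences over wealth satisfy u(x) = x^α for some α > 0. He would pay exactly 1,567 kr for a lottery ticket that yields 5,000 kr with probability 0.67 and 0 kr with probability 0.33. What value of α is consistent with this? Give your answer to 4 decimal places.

α ≈ 0.3452

Since u(0) = 0, the lottery's EU is 0.67·5000^α.
Indifference: 1567^α = 0.67·5000^α, so (1567/5000)^α = 0.67.
α = ln(0.67) / ln(1567/5000) = -0.4004776/-1.1602749 ≈ 0.3452.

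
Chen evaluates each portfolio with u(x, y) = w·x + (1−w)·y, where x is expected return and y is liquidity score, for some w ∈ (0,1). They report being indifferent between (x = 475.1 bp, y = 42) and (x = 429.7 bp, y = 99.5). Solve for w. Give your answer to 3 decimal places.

w = 0.559

u(475.1,42) = u(429.7,99.5) means w·475.1 + (1−w)·42 = w·429.7 + (1−w)·99.5.
w·(475.1−429.7) = (1−w)·(99.5−42), i.e. w·45.4 = (1−w)·57.5.
So w/(1−w) = 57.5/45.4 = 1.2665, giving w = 57.5/(45.4+57.5) = 0.559.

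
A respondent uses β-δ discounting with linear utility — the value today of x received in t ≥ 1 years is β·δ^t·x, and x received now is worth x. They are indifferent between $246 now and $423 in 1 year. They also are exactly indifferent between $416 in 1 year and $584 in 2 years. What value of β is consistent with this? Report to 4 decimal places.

β ≈ 0.8164

Both payoffs in the second observation are in the future, so β drops out: δ^1·416 = δ^2·584 ⇒ δ = 416/584 = 0.71233.
The first indifference: 246 = β·δ·423, so β = 246/(δ·423) = 246/(0.71233·423) ≈ 0.8164.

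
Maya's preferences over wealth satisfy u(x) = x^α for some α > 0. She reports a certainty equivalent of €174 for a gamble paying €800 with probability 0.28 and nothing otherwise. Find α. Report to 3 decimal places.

α ≈ 0.834

The lottery's expected utility is 0.28·u(800) + 0.72·u(0) = 0.28·800^α (since u(0) = 0 for α > 0).
Indifference: 174^α = 0.28·800^α, so (174/800)^α = 0.28.
Take logs: α = ln 0.28 / ln(174/800) ≈ 0.83443.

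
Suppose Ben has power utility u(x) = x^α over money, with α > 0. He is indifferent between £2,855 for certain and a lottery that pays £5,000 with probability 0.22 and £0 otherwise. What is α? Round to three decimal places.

α ≈ 2.702

Since u(0) = 0, the lottery's EU is 0.22·5000^α.
Equating: 2855^α = 0.22·5000^α, i.e. 0.5710^α = 0.22.
Taking logs: α·ln(2855/5000) = ln(0.22), so α = -1.514128 / -0.560366 ≈ 2.702.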